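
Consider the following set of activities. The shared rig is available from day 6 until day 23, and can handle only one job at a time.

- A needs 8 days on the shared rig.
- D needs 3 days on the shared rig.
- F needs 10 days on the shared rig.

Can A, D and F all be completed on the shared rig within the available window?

The shared rig window is 23 − 6 = 17 days.
Running back to back, the jobs need 8 + 3 + 10 = 21 days on the shared rig.
Since 21 > 17, they cannot all fit.

No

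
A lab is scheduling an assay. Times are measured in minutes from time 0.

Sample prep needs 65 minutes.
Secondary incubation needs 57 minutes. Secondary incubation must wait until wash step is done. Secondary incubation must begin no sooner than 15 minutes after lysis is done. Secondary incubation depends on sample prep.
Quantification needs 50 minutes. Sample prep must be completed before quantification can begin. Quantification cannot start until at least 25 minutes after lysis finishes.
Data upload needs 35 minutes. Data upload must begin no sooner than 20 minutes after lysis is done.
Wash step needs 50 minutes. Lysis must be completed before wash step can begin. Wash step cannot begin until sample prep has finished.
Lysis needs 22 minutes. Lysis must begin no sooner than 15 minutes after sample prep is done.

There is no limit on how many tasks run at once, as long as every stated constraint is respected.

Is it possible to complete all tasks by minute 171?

No

Nothing blocks sample prep, so it runs from minute 0 to minute 65.
Lysis waits on sample prep (finishes minute 65, plus 15-minute gap → minute 80), so it starts at minute 80 and finishes at 80 + 22 = minute 102.
Data upload waits on lysis (finishes minute 102, plus 20-minute gap → minute 122), so it starts at minute 122 and finishes at 122 + 35 = minute 157.
Quantification has to wait for sample prep (finishes minute 65); lysis (finishes minute 102, plus 25-minute gap → minute 127). The latest of these is minute 127, so quantification runs minute 127 to 127 + 50 = minute 177.
Wash step cannot start until lysis (finishes minute 102); sample prep (finishes minute 65). The controlling bound is minute 102, so wash step finishes at 102 + 50 = minute 152.
For secondary incubation: wash step (finishes minute 152); lysis (finishes minute 102, plus 15-minute gap → minute 117); sample prep (finishes minute 65). Taking the maximum gives a start of minute 152, and it finishes at 152 + 57 = minute 209.
The earliest everything can be done is minute 209, which is after the deadline of 171, so it is not possible.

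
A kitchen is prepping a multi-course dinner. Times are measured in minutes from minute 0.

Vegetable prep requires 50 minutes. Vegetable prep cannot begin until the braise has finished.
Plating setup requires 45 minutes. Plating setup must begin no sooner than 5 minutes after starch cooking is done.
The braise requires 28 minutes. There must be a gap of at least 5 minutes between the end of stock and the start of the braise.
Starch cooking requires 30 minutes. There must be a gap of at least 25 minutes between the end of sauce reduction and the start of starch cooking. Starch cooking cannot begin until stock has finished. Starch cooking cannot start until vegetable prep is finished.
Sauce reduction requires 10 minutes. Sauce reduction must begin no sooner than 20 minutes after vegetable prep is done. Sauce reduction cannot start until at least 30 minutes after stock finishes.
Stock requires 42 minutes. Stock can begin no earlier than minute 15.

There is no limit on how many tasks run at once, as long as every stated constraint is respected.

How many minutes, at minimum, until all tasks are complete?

After its own release at minute 15, stock can start at minute 15 and finishes at minute 57.
After stock (finishes minute 57, plus 5-minute gap → minute 62), the braise can start at minute 62 and finishes at minute 90.
Vegetable prep cannot begin until the braise (finishes minute 90). It runs from minute 90 to 90 + 50 = minute 140.
Sauce reduction cannot start until vegetable prep (finishes minute 140, plus 20-minute gap → minute 160); stock (finishes minute 57, plus 30-minute gap → minute 87). The controlling bound is minute 160, so sauce reduction finishes at 160 + 10 = minute 170.
Starch cooking cannot start until sauce reduction (finishes minute 170, plus 25-minute gap → minute 195); stock (finishes minute 57); vegetable prep (finishes minute 140). The controlling bound is minute 195, so starch cooking finishes at 195 + 30 = minute 225.
After starch cooking (finishes minute 225, plus 5-minute gap → minute 230), plating setup can start at minute 230 and finishes at minute 275.
All tasks are finished once the last one completes. Finish times: Stock at 57, The braise at 90, Vegetable prep at 140, Sauce reduction at 170, Starch cooking at 225, Plating setup at 275. The latest is minute 275.

275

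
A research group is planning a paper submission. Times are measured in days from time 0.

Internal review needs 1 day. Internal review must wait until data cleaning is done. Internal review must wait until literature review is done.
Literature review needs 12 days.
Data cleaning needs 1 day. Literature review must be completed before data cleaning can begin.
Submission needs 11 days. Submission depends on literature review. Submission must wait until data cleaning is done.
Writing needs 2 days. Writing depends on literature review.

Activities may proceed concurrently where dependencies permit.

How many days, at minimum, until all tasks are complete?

24

Literature review has no prerequisites, so it starts at day 0 and finishes at day 12.
After literature review (finishes day 12), writing can start at day 12 and finishes at day 14.
After literature review (finishes day 12), data cleaning can start at day 12 and finishes at day 13.
Submission cannot start until literature review (finishes day 12); data cleaning (finishes day 13). The controlling bound is day 13, so submission finishes at 13 + 11 = day 24.
Internal review cannot start until data cleaning (finishes day 13); literature review (finishes day 12). The controlling bound is day 13, so internal review finishes at 13 + 1 = day 14.
All tasks are finished once the last one completes. Finish times: Literature review at 12, Data cleaning at 13, Writing at 14, Internal review at 14, Submission at 24. The latest is day 24.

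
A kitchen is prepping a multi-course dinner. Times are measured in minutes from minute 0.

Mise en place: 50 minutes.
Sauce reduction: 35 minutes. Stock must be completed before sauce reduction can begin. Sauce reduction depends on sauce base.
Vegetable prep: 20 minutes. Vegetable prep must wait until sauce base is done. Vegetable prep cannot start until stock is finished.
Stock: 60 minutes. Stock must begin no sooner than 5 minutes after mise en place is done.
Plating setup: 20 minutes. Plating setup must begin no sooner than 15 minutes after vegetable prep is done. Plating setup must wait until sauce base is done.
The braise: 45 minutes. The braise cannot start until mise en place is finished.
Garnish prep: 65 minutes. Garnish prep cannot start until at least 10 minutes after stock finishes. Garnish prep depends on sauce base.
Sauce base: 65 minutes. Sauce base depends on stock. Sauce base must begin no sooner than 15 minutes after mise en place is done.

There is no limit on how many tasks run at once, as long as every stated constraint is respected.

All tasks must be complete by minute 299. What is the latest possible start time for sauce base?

Plating setup has no dependents, so it just needs to finish by minute 299. Starting by 299 − 20 = minute 279 achieves that.
Since plating setup (must start by minute 279, minus 15-minute gap → minute 264) depends on it, vegetable prep must finish by minute 264. Backing off its 20-minute duration gives a latest start of minute 244.
To finish by minute 299, sauce reduction (duration 35) must start no later than minute 264.
Nothing follows garnish prep; the deadline of minute 299 is its only limit. It must start by 299 − 65 = minute 234.
For sauce base: vegetable prep (must start by minute 244); sauce reduction (must start by minute 264); plating setup (must start by minute 279); garnish prep (must start by minute 234). The most restrictive is minute 234; with a 65-minute duration, sauce base must start by minute 169.

169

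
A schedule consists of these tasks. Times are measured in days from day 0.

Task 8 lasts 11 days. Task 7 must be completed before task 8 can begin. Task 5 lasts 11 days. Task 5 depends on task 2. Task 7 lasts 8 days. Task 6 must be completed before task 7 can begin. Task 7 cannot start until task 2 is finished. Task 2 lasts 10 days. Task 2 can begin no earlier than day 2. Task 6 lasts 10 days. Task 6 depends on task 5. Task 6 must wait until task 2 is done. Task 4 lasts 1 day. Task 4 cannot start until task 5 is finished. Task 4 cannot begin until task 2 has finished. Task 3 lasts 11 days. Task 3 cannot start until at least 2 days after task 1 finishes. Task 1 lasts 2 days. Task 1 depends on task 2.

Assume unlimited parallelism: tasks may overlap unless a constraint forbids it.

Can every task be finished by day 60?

Yes

Task 2 waits on its own release at day 2, so it starts at day 2 and finishes at 2 + 10 = day 12.
Task 5 cannot begin until task 2 (finishes day 12). It runs from day 12 to 12 + 11 = day 23.
For task 6: task 5 (finishes day 23); task 2 (finishes day 12). Taking the maximum gives a start of day 23, and it finishes at 23 + 10 = day 33.
Task 7 needs all of task 6 (finishes day 33); task 2 (finishes day 12). That puts its earliest start at day 33; it finishes at 33 + 8 = day 41.
Task 8 waits on task 7 (finishes day 41), so it starts at day 41 and finishes at 41 + 11 = day 52.
Task 4 needs all of task 5 (finishes day 23); task 2 (finishes day 12). That puts its earliest start at day 23; it finishes at 23 + 1 = day 24.
After task 2 (finishes day 12), task 1 can start at day 12 and finishes at day 14.
Task 3 cannot begin until task 1 (finishes day 14, plus 2-day gap → day 16). It runs from day 16 to 16 + 11 = day 27.
Every task is finished by day 52, which is no later than the deadline of 60, so the schedule is feasible.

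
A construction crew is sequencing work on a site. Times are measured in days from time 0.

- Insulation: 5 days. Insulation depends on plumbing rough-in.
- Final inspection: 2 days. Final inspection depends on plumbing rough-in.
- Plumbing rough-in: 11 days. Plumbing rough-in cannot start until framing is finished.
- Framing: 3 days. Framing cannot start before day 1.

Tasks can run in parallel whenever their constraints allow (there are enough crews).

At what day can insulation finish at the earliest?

20

Framing cannot begin until its own release at day 1. It runs from day 1 to 1 + 3 = day 4.
Plumbing rough-in cannot begin until framing (finishes day 4). It runs from day 4 to 4 + 11 = day 15.
After plumbing rough-in (finishes day 15), insulation can start at day 15 and finishes at day 20.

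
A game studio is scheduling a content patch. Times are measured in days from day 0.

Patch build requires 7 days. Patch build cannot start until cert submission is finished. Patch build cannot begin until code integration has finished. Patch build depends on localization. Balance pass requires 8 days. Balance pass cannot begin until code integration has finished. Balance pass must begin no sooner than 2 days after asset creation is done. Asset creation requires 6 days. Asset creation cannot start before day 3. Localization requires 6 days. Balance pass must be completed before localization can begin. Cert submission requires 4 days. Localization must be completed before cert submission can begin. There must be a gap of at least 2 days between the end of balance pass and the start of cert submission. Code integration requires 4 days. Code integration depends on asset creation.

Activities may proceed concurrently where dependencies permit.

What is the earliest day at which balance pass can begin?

After its own release at day 3, asset creation can start at day 3 and finishes at day 9.
After asset creation (finishes day 9), code integration can start at day 9 and finishes at day 13.
Balance pass waits on code integration (finishes day 13); asset creation (finishes day 9, plus 2-day gap → day 11). The latest of these is day 13, which is the earliest balance pass can start.

13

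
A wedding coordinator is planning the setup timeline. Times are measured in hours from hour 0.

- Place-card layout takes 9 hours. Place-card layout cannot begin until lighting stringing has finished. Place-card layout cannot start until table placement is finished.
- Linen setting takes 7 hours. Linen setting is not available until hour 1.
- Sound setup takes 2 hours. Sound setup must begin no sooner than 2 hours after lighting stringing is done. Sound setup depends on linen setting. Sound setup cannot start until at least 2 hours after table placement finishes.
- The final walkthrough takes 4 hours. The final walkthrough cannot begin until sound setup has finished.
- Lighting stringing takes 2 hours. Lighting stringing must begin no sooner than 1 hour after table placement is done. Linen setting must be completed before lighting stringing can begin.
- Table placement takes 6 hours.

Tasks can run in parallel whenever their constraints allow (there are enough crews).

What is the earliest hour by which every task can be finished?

19

After its own release at hour 1, linen setting can start at hour 1 and finishes at hour 8.
Table placement has no prerequisites, so it starts at hour 0 and finishes at hour 6.
Lighting stringing has to wait for table placement (finishes hour 6, plus 1-hour gap → hour 7); linen setting (finishes hour 8). The latest of these is hour 8, so lighting stringing runs hour 8 to 8 + 2 = hour 10.
Place-card layout has to wait for lighting stringing (finishes hour 10); table placement (finishes hour 6). The latest of these is hour 10, so place-card layout runs hour 10 to 10 + 9 = hour 19.
Sound setup has to wait for lighting stringing (finishes hour 10, plus 2-hour gap → hour 12); linen setting (finishes hour 8); table placement (finishes hour 6, plus 2-hour gap → hour 8). The latest of these is hour 12, so sound setup runs hour 12 to 12 + 2 = hour 14.
The final walkthrough cannot begin until sound setup (finishes hour 14). It runs from hour 14 to 14 + 4 = hour 18.
All tasks are finished once the last one completes. Finish times: Table placement at 6, Linen setting at 8, Lighting stringing at 10, Sound setup at 14, Place-card layout at 19, The final walkthrough at 18. The latest is hour 19.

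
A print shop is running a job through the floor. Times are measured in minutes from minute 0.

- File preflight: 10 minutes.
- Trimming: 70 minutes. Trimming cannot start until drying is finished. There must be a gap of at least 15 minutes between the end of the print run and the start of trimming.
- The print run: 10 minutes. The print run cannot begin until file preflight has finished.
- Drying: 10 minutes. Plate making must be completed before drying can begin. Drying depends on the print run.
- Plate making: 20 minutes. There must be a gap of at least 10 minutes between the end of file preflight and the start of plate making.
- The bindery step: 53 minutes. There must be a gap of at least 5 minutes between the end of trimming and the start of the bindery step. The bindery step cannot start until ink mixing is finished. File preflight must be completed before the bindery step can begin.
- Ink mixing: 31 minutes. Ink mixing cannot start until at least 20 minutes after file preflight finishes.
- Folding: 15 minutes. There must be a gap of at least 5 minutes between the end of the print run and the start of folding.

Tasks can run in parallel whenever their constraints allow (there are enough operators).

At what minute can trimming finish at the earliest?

120

File preflight has no prerequisites, so it starts at minute 0 and finishes at minute 10.
After file preflight (finishes minute 10), the print run can start at minute 10 and finishes at minute 20.
Plate making cannot begin until file preflight (finishes minute 10, plus 10-minute gap → minute 20). It runs from minute 20 to 20 + 20 = minute 40.
Drying needs all of plate making (finishes minute 40); the print run (finishes minute 20). That puts its earliest start at minute 40; it finishes at 40 + 10 = minute 50.
For trimming: drying (finishes minute 50); the print run (finishes minute 20, plus 15-minute gap → minute 35). Taking the maximum gives a start of minute 50, and it finishes at 50 + 70 = minute 120.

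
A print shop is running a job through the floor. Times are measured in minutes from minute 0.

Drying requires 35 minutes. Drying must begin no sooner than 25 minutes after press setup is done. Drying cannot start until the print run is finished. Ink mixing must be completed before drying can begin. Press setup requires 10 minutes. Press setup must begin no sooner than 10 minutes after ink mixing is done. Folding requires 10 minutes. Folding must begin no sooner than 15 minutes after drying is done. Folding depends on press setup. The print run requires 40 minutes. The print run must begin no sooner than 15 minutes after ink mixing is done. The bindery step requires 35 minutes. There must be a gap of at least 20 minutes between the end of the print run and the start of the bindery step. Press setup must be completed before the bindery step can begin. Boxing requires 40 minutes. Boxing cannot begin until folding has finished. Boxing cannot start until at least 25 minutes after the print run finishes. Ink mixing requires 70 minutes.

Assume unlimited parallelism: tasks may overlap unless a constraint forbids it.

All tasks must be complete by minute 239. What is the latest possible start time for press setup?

Boxing must finish by minute 239; it takes 40 minutes, so it must start by 239 − 40 = minute 199.
Folding has to be done before boxing (must start by minute 199). That means finishing by minute 199, i.e. starting by 199 − 10 = minute 189.
Drying must finish before folding (must start by minute 189, minus 15-minute gap → minute 174). With a 35-minute duration, drying must start by 174 − 35 = minute 139.
The bindery step must finish by minute 239; it takes 35 minutes, so it must start by 239 − 35 = minute 204.
Press setup has several dependents: drying (must start by minute 139, minus 25-minute gap → minute 114); folding (must start by minute 189); the bindery step (must start by minute 204). The earliest of those limits is minute 114, so press setup must start by 114 − 10 = minute 104.

104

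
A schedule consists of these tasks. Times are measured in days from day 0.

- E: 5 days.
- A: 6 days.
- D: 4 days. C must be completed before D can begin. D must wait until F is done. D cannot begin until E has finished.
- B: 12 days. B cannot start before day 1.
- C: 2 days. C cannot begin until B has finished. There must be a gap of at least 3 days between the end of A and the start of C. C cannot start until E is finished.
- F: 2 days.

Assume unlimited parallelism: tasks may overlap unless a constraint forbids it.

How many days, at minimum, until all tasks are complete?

19

F has no prerequisites, so it starts at day 0 and finishes at day 2.
E can start immediately at day 0; it finishes at day 5.
B waits on its own release at day 1, so it starts at day 1 and finishes at 1 + 12 = day 13.
A has no prerequisites, so it starts at day 0 and finishes at day 6.
C has to wait for B (finishes day 13); A (finishes day 6, plus 3-day gap → day 9); E (finishes day 5). The latest of these is day 13, so C runs day 13 to 13 + 2 = day 15.
D cannot start until C (finishes day 15); F (finishes day 2); E (finishes day 5). The controlling bound is day 15, so D finishes at 15 + 4 = day 19.
All tasks are finished once the last one completes. Finish times: A at 6, B at 13, C at 15, D at 19, E at 5, F at 2. The latest is day 19.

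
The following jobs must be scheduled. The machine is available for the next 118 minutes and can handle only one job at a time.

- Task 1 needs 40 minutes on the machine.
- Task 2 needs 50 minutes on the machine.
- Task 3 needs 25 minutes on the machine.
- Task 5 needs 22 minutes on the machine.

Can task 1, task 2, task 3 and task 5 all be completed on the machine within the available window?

Running back to back, the jobs need 40 + 50 + 25 + 22 = 137 minutes on the machine.
Since 137 > 118, they cannot all fit.

No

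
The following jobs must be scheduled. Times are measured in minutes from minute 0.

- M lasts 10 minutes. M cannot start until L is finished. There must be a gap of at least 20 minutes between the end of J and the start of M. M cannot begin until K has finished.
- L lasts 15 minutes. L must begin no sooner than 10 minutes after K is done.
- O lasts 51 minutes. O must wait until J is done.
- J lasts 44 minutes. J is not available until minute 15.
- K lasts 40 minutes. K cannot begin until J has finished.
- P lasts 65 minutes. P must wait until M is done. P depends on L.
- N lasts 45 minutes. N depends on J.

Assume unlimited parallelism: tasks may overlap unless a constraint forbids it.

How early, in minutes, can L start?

109

After its own release at minute 15, J can start at minute 15 and finishes at minute 59.
After J (finishes minute 59), K can start at minute 59 and finishes at minute 99.
L waits on K (finishes minute 99, plus 10-minute gap → minute 109), so the earliest it can start is minute 109.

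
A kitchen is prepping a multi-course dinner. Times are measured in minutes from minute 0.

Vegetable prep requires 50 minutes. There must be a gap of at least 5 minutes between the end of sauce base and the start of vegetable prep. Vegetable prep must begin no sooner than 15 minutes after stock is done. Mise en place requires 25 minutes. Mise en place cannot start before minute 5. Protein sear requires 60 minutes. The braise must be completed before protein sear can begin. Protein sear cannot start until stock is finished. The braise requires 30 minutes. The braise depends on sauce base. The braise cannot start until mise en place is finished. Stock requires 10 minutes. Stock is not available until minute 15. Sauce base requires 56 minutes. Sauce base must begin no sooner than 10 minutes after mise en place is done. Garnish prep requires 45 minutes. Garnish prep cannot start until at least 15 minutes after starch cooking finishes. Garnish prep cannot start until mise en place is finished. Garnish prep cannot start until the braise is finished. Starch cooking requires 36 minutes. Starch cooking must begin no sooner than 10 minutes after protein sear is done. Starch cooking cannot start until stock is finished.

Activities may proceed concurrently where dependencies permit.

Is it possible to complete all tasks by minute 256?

No

After its own release at minute 15, stock can start at minute 15 and finishes at minute 25.
Mise en place waits on its own release at minute 5, so it starts at minute 5 and finishes at 5 + 25 = minute 30.
Sauce base cannot begin until mise en place (finishes minute 30, plus 10-minute gap → minute 40). It runs from minute 40 to 40 + 56 = minute 96.
Vegetable prep has to wait for sauce base (finishes minute 96, plus 5-minute gap → minute 101); stock (finishes minute 25, plus 15-minute gap → minute 40). The latest of these is minute 101, so vegetable prep runs minute 101 to 101 + 50 = minute 151.
The braise needs all of sauce base (finishes minute 96); mise en place (finishes minute 30). That puts its earliest start at minute 96; it finishes at 96 + 30 = minute 126.
Protein sear cannot start until the braise (finishes minute 126); stock (finishes minute 25). The controlling bound is minute 126, so protein sear finishes at 126 + 60 = minute 186.
Starch cooking has to wait for protein sear (finishes minute 186, plus 10-minute gap → minute 196); stock (finishes minute 25). The latest of these is minute 196, so starch cooking runs minute 196 to 196 + 36 = minute 232.
Garnish prep needs all of starch cooking (finishes minute 232, plus 15-minute gap → minute 247); mise en place (finishes minute 30); the braise (finishes minute 126). That puts its earliest start at minute 247; it finishes at 247 + 45 = minute 292.
The earliest everything can be done is minute 292, which is after the deadline of 256, so it is not possible.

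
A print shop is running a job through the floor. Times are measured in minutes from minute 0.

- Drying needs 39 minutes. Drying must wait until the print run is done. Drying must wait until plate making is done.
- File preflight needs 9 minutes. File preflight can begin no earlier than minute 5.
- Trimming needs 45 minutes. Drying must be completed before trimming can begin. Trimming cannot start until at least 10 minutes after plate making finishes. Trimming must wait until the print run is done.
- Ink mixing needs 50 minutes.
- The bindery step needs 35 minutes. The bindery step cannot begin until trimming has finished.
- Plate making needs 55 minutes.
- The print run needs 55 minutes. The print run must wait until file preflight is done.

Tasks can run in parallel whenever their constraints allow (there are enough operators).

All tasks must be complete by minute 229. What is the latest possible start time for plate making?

55

The bindery step must finish by minute 229; it takes 35 minutes, so it must start by 229 − 35 = minute 194.
Trimming has to be done before the bindery step (must start by minute 194). That means finishing by minute 194, i.e. starting by 194 − 45 = minute 149.
Since trimming (must start by minute 149) depends on it, drying must finish by minute 149. Backing off its 39-minute duration gives a latest start of minute 110.
Plate making has several dependents: drying (must start by minute 110); trimming (must start by minute 149, minus 10-minute gap → minute 139). The earliest of those limits is minute 110, so plate making must start by 110 − 55 = minute 55.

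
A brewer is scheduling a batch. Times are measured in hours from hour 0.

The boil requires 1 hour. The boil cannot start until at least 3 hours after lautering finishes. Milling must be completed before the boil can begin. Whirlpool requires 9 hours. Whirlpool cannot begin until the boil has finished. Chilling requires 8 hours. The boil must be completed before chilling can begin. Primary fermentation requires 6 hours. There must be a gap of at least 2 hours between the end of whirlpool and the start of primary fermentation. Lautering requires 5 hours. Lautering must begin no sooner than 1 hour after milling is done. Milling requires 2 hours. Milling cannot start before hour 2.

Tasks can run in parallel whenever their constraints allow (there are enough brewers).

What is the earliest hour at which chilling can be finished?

22

After its own release at hour 2, milling can start at hour 2 and finishes at hour 4.
Lautering waits on milling (finishes hour 4, plus 1-hour gap → hour 5), so it starts at hour 5 and finishes at 5 + 5 = hour 10.
The boil has to wait for lautering (finishes hour 10, plus 3-hour gap → hour 13); milling (finishes hour 4). The latest of these is hour 13, so the boil runs hour 13 to 13 + 1 = hour 14.
Chilling waits on the boil (finishes hour 14), so it starts at hour 14 and finishes at 14 + 8 = hour 22.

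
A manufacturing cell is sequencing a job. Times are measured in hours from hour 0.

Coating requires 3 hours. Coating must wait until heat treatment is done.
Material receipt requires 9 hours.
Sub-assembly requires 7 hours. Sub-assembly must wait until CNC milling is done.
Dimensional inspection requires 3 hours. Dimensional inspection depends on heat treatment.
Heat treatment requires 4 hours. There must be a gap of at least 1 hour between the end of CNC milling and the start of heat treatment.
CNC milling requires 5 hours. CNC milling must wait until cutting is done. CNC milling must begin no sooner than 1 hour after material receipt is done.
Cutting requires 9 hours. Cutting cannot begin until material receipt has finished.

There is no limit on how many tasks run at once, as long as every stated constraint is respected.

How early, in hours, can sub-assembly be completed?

30

Nothing blocks material receipt, so it runs from hour 0 to hour 9.
After material receipt (finishes hour 9), cutting can start at hour 9 and finishes at hour 18.
CNC milling cannot start until cutting (finishes hour 18); material receipt (finishes hour 9, plus 1-hour gap → hour 10). The controlling bound is hour 18, so CNC milling finishes at 18 + 5 = hour 23.
Sub-assembly waits on CNC milling (finishes hour 23), so it starts at hour 23 and finishes at 23 + 7 = hour 30.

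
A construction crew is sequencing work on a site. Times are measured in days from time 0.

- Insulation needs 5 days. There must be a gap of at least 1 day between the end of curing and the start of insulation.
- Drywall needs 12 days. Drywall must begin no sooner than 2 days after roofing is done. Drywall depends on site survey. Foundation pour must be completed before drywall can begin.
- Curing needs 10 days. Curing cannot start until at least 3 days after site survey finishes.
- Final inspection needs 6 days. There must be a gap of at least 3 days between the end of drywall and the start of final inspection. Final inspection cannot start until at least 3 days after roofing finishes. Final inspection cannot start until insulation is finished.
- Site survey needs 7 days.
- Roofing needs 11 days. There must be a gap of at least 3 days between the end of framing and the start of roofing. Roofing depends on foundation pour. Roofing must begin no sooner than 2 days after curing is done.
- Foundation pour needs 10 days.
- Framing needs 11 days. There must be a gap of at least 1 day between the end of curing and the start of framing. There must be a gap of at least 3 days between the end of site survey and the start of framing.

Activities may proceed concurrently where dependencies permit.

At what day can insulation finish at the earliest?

Site survey can start immediately at day 0; it finishes at day 7.
Curing cannot begin until site survey (finishes day 7, plus 3-day gap → day 10). It runs from day 10 to 10 + 10 = day 20.
Insulation cannot begin until curing (finishes day 20, plus 1-day gap → day 21). It runs from day 21 to 21 + 5 = day 26.

26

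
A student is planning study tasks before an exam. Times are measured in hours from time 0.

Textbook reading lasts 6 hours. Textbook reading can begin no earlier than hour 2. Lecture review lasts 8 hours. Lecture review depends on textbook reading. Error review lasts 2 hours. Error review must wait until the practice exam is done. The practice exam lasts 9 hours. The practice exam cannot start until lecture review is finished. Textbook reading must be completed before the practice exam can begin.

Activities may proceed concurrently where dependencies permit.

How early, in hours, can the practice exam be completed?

After its own release at hour 2, textbook reading can start at hour 2 and finishes at hour 8.
After textbook reading (finishes hour 8), lecture review can start at hour 8 and finishes at hour 16.
The practice exam needs all of lecture review (finishes hour 16); textbook reading (finishes hour 8). That puts its earliest start at hour 16; it finishes at 16 + 9 = hour 25.

25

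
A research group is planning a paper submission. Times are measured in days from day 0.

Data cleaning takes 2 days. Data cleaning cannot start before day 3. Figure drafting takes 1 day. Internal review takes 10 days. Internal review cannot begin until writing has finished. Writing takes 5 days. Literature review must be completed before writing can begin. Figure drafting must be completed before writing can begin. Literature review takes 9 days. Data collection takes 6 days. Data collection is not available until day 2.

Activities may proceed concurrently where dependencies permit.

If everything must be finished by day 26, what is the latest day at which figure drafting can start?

10

Nothing follows internal review; the deadline of day 26 is its only limit. It must start by 26 − 10 = day 16.
Writing must finish before internal review (must start by day 16). With a 5-day duration, writing must start by 16 − 5 = day 11.
Figure drafting has to be done before writing (must start by day 11). That means finishing by day 11, i.e. starting by 11 − 1 = day 10.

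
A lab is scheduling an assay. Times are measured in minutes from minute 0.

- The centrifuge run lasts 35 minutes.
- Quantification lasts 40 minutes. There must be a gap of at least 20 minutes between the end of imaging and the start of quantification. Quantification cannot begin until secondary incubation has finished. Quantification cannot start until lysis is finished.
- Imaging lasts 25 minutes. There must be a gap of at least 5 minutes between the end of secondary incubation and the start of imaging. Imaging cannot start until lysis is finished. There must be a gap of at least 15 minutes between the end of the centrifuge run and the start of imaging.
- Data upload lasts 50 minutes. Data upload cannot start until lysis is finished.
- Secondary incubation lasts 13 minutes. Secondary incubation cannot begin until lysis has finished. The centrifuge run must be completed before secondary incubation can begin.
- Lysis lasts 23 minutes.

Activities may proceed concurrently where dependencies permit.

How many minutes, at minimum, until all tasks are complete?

Nothing blocks the centrifuge run, so it runs from minute 0 to minute 35.
Lysis can start immediately at minute 0; it finishes at minute 23.
Data upload waits on lysis (finishes minute 23), so it starts at minute 23 and finishes at 23 + 50 = minute 73.
Secondary incubation needs all of lysis (finishes minute 23); the centrifuge run (finishes minute 35). That puts its earliest start at minute 35; it finishes at 35 + 13 = minute 48.
For imaging: secondary incubation (finishes minute 48, plus 5-minute gap → minute 53); lysis (finishes minute 23); the centrifuge run (finishes minute 35, plus 15-minute gap → minute 50). Taking the maximum gives a start of minute 53, and it finishes at 53 + 25 = minute 78.
Quantification needs all of imaging (finishes minute 78, plus 20-minute gap → minute 98); secondary incubation (finishes minute 48); lysis (finishes minute 23). That puts its earliest start at minute 98; it finishes at 98 + 40 = minute 138.
All tasks are finished once the last one completes. Finish times: Lysis at 23, The centrifuge run at 35, Secondary incubation at 48, Imaging at 78, Quantification at 138, Data upload at 73. The latest is minute 138.

138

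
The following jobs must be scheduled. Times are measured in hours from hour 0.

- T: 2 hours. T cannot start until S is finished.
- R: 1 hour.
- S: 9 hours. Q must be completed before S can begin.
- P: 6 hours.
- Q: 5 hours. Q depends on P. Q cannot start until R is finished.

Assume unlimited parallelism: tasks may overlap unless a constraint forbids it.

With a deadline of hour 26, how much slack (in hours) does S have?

4

R can start immediately at hour 0; it finishes at hour 1.
P can start immediately at hour 0; it finishes at hour 6.
Q needs all of P (finishes hour 6); R (finishes hour 1). That puts its earliest start at hour 6; it finishes at 6 + 5 = hour 11.
After Q (finishes hour 11), S can start at hour 11 and finishes at hour 20.

Working backward from the deadline:
Nothing follows T; the deadline of hour 26 is its only limit. It must start by 26 − 2 = hour 24.
S must finish before T (must start by hour 24). With a 9-hour duration, S must start by 24 − 9 = hour 15.
So S can start as early as hour 11 and as late as hour 15, giving 15 − 11 = 4 hours of slack.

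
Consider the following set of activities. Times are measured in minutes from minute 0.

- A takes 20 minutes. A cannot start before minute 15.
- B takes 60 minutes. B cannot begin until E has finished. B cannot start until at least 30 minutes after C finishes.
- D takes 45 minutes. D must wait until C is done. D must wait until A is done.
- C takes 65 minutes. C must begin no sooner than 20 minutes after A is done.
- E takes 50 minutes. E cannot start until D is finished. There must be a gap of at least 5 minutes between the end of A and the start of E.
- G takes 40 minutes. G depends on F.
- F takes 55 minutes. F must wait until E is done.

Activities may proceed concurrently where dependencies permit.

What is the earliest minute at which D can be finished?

165

After its own release at minute 15, A can start at minute 15 and finishes at minute 35.
C cannot begin until A (finishes minute 35, plus 20-minute gap → minute 55). It runs from minute 55 to 55 + 65 = minute 120.
D needs all of C (finishes minute 120); A (finishes minute 35). That puts its earliest start at minute 120; it finishes at 120 + 45 = minute 165.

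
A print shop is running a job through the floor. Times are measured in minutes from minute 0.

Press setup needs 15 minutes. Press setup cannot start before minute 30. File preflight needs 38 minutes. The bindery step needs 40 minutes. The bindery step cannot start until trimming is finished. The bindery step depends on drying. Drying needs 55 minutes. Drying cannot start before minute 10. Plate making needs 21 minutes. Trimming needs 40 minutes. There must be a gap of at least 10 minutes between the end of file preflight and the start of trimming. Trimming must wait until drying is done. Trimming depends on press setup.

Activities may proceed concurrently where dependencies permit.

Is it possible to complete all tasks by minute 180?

Yes

After its own release at minute 10, drying can start at minute 10 and finishes at minute 65.
Press setup waits on its own release at minute 30, so it starts at minute 30 and finishes at 30 + 15 = minute 45.
Nothing blocks plate making, so it runs from minute 0 to minute 21.
File preflight can start immediately at minute 0; it finishes at minute 38.
Trimming cannot start until file preflight (finishes minute 38, plus 10-minute gap → minute 48); drying (finishes minute 65); press setup (finishes minute 45). The controlling bound is minute 65, so trimming finishes at 65 + 40 = minute 105.
For the bindery step: trimming (finishes minute 105); drying (finishes minute 65). Taking the maximum gives a start of minute 105, and it finishes at 105 + 40 = minute 145.
Every task is finished by minute 145, which is no later than the deadline of 180, so the schedule is feasible.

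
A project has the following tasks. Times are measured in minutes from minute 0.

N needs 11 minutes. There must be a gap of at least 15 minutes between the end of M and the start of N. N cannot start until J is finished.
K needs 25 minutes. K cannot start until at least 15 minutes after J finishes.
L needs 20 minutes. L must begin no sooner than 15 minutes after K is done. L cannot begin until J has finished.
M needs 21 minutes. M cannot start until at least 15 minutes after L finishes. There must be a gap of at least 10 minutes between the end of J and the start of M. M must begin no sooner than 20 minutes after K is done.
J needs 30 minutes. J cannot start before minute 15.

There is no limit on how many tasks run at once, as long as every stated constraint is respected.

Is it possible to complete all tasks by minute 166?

J cannot begin until its own release at minute 15. It runs from minute 15 to 15 + 30 = minute 45.
After J (finishes minute 45, plus 15-minute gap → minute 60), K can start at minute 60 and finishes at minute 85.
L has to wait for K (finishes minute 85, plus 15-minute gap → minute 100); J (finishes minute 45). The latest of these is minute 100, so L runs minute 100 to 100 + 20 = minute 120.
M has to wait for L (finishes minute 120, plus 15-minute gap → minute 135); J (finishes minute 45, plus 10-minute gap → minute 55); K (finishes minute 85, plus 20-minute gap → minute 105). The latest of these is minute 135, so M runs minute 135 to 135 + 21 = minute 156.
N has to wait for M (finishes minute 156, plus 15-minute gap → minute 171); J (finishes minute 45). The latest of these is minute 171, so N runs minute 171 to 171 + 11 = minute 182.
The earliest everything can be done is minute 182, which is after the deadline of 166, so it is not possible.

No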